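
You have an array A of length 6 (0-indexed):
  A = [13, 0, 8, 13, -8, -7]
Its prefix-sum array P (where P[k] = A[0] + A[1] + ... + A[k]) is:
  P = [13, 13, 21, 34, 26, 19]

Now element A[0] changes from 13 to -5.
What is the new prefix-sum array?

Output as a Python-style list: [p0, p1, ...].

Answer: [-5, -5, 3, 16, 8, 1]

Derivation:
Change: A[0] 13 -> -5, delta = -18
P[k] for k < 0: unchanged (A[0] not included)
P[k] for k >= 0: shift by delta = -18
  P[0] = 13 + -18 = -5
  P[1] = 13 + -18 = -5
  P[2] = 21 + -18 = 3
  P[3] = 34 + -18 = 16
  P[4] = 26 + -18 = 8
  P[5] = 19 + -18 = 1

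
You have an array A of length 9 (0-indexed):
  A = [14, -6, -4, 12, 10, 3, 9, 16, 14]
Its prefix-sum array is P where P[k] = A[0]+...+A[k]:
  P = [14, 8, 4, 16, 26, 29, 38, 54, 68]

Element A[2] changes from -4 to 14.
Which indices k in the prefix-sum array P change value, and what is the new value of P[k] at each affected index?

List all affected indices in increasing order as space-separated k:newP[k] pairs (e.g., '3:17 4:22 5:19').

Answer: 2:22 3:34 4:44 5:47 6:56 7:72 8:86

Derivation:
P[k] = A[0] + ... + A[k]
P[k] includes A[2] iff k >= 2
Affected indices: 2, 3, ..., 8; delta = 18
  P[2]: 4 + 18 = 22
  P[3]: 16 + 18 = 34
  P[4]: 26 + 18 = 44
  P[5]: 29 + 18 = 47
  P[6]: 38 + 18 = 56
  P[7]: 54 + 18 = 72
  P[8]: 68 + 18 = 86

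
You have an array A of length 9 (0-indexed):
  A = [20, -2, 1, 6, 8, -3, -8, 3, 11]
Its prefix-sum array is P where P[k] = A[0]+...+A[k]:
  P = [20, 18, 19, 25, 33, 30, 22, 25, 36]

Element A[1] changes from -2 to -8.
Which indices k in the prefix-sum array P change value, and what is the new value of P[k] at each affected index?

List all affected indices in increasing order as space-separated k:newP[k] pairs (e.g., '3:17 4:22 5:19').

Answer: 1:12 2:13 3:19 4:27 5:24 6:16 7:19 8:30

Derivation:
P[k] = A[0] + ... + A[k]
P[k] includes A[1] iff k >= 1
Affected indices: 1, 2, ..., 8; delta = -6
  P[1]: 18 + -6 = 12
  P[2]: 19 + -6 = 13
  P[3]: 25 + -6 = 19
  P[4]: 33 + -6 = 27
  P[5]: 30 + -6 = 24
  P[6]: 22 + -6 = 16
  P[7]: 25 + -6 = 19
  P[8]: 36 + -6 = 30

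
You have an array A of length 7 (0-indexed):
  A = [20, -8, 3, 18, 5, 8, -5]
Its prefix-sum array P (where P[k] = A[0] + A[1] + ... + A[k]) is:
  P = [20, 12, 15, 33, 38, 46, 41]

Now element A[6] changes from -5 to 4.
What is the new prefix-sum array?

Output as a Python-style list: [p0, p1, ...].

Answer: [20, 12, 15, 33, 38, 46, 50]

Derivation:
Change: A[6] -5 -> 4, delta = 9
P[k] for k < 6: unchanged (A[6] not included)
P[k] for k >= 6: shift by delta = 9
  P[0] = 20 + 0 = 20
  P[1] = 12 + 0 = 12
  P[2] = 15 + 0 = 15
  P[3] = 33 + 0 = 33
  P[4] = 38 + 0 = 38
  P[5] = 46 + 0 = 46
  P[6] = 41 + 9 = 50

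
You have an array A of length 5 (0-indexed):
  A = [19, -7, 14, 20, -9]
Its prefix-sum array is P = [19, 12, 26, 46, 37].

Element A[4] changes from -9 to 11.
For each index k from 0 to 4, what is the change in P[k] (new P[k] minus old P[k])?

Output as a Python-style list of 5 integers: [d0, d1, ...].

Element change: A[4] -9 -> 11, delta = 20
For k < 4: P[k] unchanged, delta_P[k] = 0
For k >= 4: P[k] shifts by exactly 20
Delta array: [0, 0, 0, 0, 20]

Answer: [0, 0, 0, 0, 20]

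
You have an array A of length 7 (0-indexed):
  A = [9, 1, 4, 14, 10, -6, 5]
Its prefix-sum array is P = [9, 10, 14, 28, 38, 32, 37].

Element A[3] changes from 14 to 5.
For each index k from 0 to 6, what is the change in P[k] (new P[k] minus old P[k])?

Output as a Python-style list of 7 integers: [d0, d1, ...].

Element change: A[3] 14 -> 5, delta = -9
For k < 3: P[k] unchanged, delta_P[k] = 0
For k >= 3: P[k] shifts by exactly -9
Delta array: [0, 0, 0, -9, -9, -9, -9]

Answer: [0, 0, 0, -9, -9, -9, -9]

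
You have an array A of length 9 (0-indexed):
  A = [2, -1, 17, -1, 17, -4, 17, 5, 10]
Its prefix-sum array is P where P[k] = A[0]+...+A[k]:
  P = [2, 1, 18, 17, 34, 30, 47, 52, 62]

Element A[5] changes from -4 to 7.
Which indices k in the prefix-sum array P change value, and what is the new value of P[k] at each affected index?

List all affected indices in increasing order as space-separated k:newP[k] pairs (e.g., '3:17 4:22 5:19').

Answer: 5:41 6:58 7:63 8:73

Derivation:
P[k] = A[0] + ... + A[k]
P[k] includes A[5] iff k >= 5
Affected indices: 5, 6, ..., 8; delta = 11
  P[5]: 30 + 11 = 41
  P[6]: 47 + 11 = 58
  P[7]: 52 + 11 = 63
  P[8]: 62 + 11 = 73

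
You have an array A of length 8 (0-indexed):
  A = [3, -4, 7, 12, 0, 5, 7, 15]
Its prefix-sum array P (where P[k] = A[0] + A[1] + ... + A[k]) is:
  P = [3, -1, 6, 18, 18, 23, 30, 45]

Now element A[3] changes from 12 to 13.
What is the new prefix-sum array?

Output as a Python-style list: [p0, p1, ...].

Change: A[3] 12 -> 13, delta = 1
P[k] for k < 3: unchanged (A[3] not included)
P[k] for k >= 3: shift by delta = 1
  P[0] = 3 + 0 = 3
  P[1] = -1 + 0 = -1
  P[2] = 6 + 0 = 6
  P[3] = 18 + 1 = 19
  P[4] = 18 + 1 = 19
  P[5] = 23 + 1 = 24
  P[6] = 30 + 1 = 31
  P[7] = 45 + 1 = 46

Answer: [3, -1, 6, 19, 19, 24, 31, 46]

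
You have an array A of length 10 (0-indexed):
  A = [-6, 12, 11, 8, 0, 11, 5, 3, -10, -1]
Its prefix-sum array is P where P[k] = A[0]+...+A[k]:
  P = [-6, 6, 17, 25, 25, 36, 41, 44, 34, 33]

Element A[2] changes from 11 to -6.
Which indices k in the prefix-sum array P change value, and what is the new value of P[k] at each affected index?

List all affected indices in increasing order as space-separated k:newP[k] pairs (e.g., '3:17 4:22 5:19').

Answer: 2:0 3:8 4:8 5:19 6:24 7:27 8:17 9:16

Derivation:
P[k] = A[0] + ... + A[k]
P[k] includes A[2] iff k >= 2
Affected indices: 2, 3, ..., 9; delta = -17
  P[2]: 17 + -17 = 0
  P[3]: 25 + -17 = 8
  P[4]: 25 + -17 = 8
  P[5]: 36 + -17 = 19
  P[6]: 41 + -17 = 24
  P[7]: 44 + -17 = 27
  P[8]: 34 + -17 = 17
  P[9]: 33 + -17 = 16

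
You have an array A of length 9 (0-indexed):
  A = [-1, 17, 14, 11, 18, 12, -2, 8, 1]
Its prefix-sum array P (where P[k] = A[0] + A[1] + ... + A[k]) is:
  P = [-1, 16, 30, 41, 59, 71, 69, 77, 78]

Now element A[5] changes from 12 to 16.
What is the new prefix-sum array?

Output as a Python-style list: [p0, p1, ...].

Answer: [-1, 16, 30, 41, 59, 75, 73, 81, 82]

Derivation:
Change: A[5] 12 -> 16, delta = 4
P[k] for k < 5: unchanged (A[5] not included)
P[k] for k >= 5: shift by delta = 4
  P[0] = -1 + 0 = -1
  P[1] = 16 + 0 = 16
  P[2] = 30 + 0 = 30
  P[3] = 41 + 0 = 41
  P[4] = 59 + 0 = 59
  P[5] = 71 + 4 = 75
  P[6] = 69 + 4 = 73
  P[7] = 77 + 4 = 81
  P[8] = 78 + 4 = 82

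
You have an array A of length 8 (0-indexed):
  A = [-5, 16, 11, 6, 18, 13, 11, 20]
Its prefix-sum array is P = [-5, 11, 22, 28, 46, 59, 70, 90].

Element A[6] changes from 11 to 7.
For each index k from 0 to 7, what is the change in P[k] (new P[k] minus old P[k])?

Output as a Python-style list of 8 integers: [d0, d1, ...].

Answer: [0, 0, 0, 0, 0, 0, -4, -4]

Derivation:
Element change: A[6] 11 -> 7, delta = -4
For k < 6: P[k] unchanged, delta_P[k] = 0
For k >= 6: P[k] shifts by exactly -4
Delta array: [0, 0, 0, 0, 0, 0, -4, -4]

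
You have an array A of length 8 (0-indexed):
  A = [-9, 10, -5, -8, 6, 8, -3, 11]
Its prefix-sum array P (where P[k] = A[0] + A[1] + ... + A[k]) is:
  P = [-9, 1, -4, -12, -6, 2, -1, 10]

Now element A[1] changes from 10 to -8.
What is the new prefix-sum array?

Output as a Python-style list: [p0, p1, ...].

Answer: [-9, -17, -22, -30, -24, -16, -19, -8]

Derivation:
Change: A[1] 10 -> -8, delta = -18
P[k] for k < 1: unchanged (A[1] not included)
P[k] for k >= 1: shift by delta = -18
  P[0] = -9 + 0 = -9
  P[1] = 1 + -18 = -17
  P[2] = -4 + -18 = -22
  P[3] = -12 + -18 = -30
  P[4] = -6 + -18 = -24
  P[5] = 2 + -18 = -16
  P[6] = -1 + -18 = -19
  P[7] = 10 + -18 = -8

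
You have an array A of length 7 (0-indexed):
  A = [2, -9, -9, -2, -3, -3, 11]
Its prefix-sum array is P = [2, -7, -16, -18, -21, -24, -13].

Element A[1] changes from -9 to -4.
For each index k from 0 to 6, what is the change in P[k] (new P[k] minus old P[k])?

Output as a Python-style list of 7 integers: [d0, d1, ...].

Element change: A[1] -9 -> -4, delta = 5
For k < 1: P[k] unchanged, delta_P[k] = 0
For k >= 1: P[k] shifts by exactly 5
Delta array: [0, 5, 5, 5, 5, 5, 5]

Answer: [0, 5, 5, 5, 5, 5, 5]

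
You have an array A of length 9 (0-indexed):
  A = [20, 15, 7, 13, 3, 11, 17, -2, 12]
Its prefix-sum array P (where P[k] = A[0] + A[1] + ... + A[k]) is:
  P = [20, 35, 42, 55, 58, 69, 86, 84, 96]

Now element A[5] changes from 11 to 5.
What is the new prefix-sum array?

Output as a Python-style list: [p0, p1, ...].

Answer: [20, 35, 42, 55, 58, 63, 80, 78, 90]

Derivation:
Change: A[5] 11 -> 5, delta = -6
P[k] for k < 5: unchanged (A[5] not included)
P[k] for k >= 5: shift by delta = -6
  P[0] = 20 + 0 = 20
  P[1] = 35 + 0 = 35
  P[2] = 42 + 0 = 42
  P[3] = 55 + 0 = 55
  P[4] = 58 + 0 = 58
  P[5] = 69 + -6 = 63
  P[6] = 86 + -6 = 80
  P[7] = 84 + -6 = 78
  P[8] = 96 + -6 = 90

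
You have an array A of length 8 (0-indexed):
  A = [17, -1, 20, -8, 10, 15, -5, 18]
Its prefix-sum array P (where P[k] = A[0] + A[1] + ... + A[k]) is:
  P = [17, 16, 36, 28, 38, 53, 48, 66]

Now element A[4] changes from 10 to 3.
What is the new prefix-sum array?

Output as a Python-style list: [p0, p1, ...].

Change: A[4] 10 -> 3, delta = -7
P[k] for k < 4: unchanged (A[4] not included)
P[k] for k >= 4: shift by delta = -7
  P[0] = 17 + 0 = 17
  P[1] = 16 + 0 = 16
  P[2] = 36 + 0 = 36
  P[3] = 28 + 0 = 28
  P[4] = 38 + -7 = 31
  P[5] = 53 + -7 = 46
  P[6] = 48 + -7 = 41
  P[7] = 66 + -7 = 59

Answer: [17, 16, 36, 28, 31, 46, 41, 59]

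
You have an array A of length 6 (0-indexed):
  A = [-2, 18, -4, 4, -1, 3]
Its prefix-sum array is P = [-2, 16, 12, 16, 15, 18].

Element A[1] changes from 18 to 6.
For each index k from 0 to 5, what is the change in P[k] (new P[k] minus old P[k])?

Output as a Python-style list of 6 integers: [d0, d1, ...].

Element change: A[1] 18 -> 6, delta = -12
For k < 1: P[k] unchanged, delta_P[k] = 0
For k >= 1: P[k] shifts by exactly -12
Delta array: [0, -12, -12, -12, -12, -12]

Answer: [0, -12, -12, -12, -12, -12]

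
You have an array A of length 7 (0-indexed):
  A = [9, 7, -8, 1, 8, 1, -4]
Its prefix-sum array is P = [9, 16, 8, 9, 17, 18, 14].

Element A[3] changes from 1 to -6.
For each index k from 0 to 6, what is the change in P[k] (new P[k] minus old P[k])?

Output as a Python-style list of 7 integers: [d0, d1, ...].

Answer: [0, 0, 0, -7, -7, -7, -7]

Derivation:
Element change: A[3] 1 -> -6, delta = -7
For k < 3: P[k] unchanged, delta_P[k] = 0
For k >= 3: P[k] shifts by exactly -7
Delta array: [0, 0, 0, -7, -7, -7, -7]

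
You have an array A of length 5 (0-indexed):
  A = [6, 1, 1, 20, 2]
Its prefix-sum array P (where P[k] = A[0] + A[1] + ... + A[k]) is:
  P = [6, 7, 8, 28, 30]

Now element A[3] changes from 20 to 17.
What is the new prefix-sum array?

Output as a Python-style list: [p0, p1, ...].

Change: A[3] 20 -> 17, delta = -3
P[k] for k < 3: unchanged (A[3] not included)
P[k] for k >= 3: shift by delta = -3
  P[0] = 6 + 0 = 6
  P[1] = 7 + 0 = 7
  P[2] = 8 + 0 = 8
  P[3] = 28 + -3 = 25
  P[4] = 30 + -3 = 27

Answer: [6, 7, 8, 25, 27]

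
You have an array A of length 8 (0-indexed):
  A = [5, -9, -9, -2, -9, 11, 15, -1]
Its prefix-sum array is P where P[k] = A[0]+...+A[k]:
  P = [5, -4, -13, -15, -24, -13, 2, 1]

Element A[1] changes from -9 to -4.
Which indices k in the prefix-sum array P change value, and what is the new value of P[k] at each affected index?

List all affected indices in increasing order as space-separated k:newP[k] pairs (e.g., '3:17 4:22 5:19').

P[k] = A[0] + ... + A[k]
P[k] includes A[1] iff k >= 1
Affected indices: 1, 2, ..., 7; delta = 5
  P[1]: -4 + 5 = 1
  P[2]: -13 + 5 = -8
  P[3]: -15 + 5 = -10
  P[4]: -24 + 5 = -19
  P[5]: -13 + 5 = -8
  P[6]: 2 + 5 = 7
  P[7]: 1 + 5 = 6

Answer: 1:1 2:-8 3:-10 4:-19 5:-8 6:7 7:6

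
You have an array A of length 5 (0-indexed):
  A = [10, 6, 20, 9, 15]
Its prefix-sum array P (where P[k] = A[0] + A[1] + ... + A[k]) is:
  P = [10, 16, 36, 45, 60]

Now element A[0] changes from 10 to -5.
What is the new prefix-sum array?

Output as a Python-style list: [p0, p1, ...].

Answer: [-5, 1, 21, 30, 45]

Derivation:
Change: A[0] 10 -> -5, delta = -15
P[k] for k < 0: unchanged (A[0] not included)
P[k] for k >= 0: shift by delta = -15
  P[0] = 10 + -15 = -5
  P[1] = 16 + -15 = 1
  P[2] = 36 + -15 = 21
  P[3] = 45 + -15 = 30
  P[4] = 60 + -15 = 45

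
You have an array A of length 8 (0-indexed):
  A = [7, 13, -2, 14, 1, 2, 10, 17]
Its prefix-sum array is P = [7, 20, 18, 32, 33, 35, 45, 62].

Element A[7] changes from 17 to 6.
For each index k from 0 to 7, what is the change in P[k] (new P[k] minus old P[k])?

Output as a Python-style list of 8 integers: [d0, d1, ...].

Answer: [0, 0, 0, 0, 0, 0, 0, -11]

Derivation:
Element change: A[7] 17 -> 6, delta = -11
For k < 7: P[k] unchanged, delta_P[k] = 0
For k >= 7: P[k] shifts by exactly -11
Delta array: [0, 0, 0, 0, 0, 0, 0, -11]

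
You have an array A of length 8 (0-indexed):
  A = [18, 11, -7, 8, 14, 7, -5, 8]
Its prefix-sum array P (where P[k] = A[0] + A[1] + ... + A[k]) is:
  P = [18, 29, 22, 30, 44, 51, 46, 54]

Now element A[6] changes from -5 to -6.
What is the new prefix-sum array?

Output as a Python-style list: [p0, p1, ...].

Answer: [18, 29, 22, 30, 44, 51, 45, 53]

Derivation:
Change: A[6] -5 -> -6, delta = -1
P[k] for k < 6: unchanged (A[6] not included)
P[k] for k >= 6: shift by delta = -1
  P[0] = 18 + 0 = 18
  P[1] = 29 + 0 = 29
  P[2] = 22 + 0 = 22
  P[3] = 30 + 0 = 30
  P[4] = 44 + 0 = 44
  P[5] = 51 + 0 = 51
  P[6] = 46 + -1 = 45
  P[7] = 54 + -1 = 53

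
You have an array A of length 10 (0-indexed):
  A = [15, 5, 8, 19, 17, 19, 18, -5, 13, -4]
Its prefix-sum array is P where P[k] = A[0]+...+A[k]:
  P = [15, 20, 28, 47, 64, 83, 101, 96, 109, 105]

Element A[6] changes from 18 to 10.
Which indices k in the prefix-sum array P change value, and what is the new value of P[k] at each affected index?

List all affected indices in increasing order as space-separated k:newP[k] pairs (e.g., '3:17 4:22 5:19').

Answer: 6:93 7:88 8:101 9:97

Derivation:
P[k] = A[0] + ... + A[k]
P[k] includes A[6] iff k >= 6
Affected indices: 6, 7, ..., 9; delta = -8
  P[6]: 101 + -8 = 93
  P[7]: 96 + -8 = 88
  P[8]: 109 + -8 = 101
  P[9]: 105 + -8 = 97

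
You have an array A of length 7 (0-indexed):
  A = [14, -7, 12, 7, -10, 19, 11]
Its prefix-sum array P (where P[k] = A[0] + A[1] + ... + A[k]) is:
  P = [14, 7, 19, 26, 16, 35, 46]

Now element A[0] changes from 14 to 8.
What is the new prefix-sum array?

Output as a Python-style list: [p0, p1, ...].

Answer: [8, 1, 13, 20, 10, 29, 40]

Derivation:
Change: A[0] 14 -> 8, delta = -6
P[k] for k < 0: unchanged (A[0] not included)
P[k] for k >= 0: shift by delta = -6
  P[0] = 14 + -6 = 8
  P[1] = 7 + -6 = 1
  P[2] = 19 + -6 = 13
  P[3] = 26 + -6 = 20
  P[4] = 16 + -6 = 10
  P[5] = 35 + -6 = 29
  P[6] = 46 + -6 = 40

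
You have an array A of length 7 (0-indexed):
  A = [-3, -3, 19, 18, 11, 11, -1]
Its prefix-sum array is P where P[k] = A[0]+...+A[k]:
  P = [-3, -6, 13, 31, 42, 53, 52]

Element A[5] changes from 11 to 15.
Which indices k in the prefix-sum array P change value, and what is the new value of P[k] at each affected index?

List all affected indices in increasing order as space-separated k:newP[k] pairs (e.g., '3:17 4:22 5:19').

P[k] = A[0] + ... + A[k]
P[k] includes A[5] iff k >= 5
Affected indices: 5, 6, ..., 6; delta = 4
  P[5]: 53 + 4 = 57
  P[6]: 52 + 4 = 56

Answer: 5:57 6:56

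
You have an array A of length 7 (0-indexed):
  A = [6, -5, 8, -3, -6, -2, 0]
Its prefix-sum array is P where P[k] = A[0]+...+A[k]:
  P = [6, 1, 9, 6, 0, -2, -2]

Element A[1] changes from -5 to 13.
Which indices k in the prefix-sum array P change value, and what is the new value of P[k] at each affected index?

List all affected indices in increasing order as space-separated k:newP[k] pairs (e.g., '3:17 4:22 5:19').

P[k] = A[0] + ... + A[k]
P[k] includes A[1] iff k >= 1
Affected indices: 1, 2, ..., 6; delta = 18
  P[1]: 1 + 18 = 19
  P[2]: 9 + 18 = 27
  P[3]: 6 + 18 = 24
  P[4]: 0 + 18 = 18
  P[5]: -2 + 18 = 16
  P[6]: -2 + 18 = 16

Answer: 1:19 2:27 3:24 4:18 5:16 6:16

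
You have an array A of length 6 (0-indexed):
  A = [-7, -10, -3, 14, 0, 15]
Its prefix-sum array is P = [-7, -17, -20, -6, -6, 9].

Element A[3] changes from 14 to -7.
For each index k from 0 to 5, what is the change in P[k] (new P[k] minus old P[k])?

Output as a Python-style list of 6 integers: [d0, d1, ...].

Answer: [0, 0, 0, -21, -21, -21]

Derivation:
Element change: A[3] 14 -> -7, delta = -21
For k < 3: P[k] unchanged, delta_P[k] = 0
For k >= 3: P[k] shifts by exactly -21
Delta array: [0, 0, 0, -21, -21, -21]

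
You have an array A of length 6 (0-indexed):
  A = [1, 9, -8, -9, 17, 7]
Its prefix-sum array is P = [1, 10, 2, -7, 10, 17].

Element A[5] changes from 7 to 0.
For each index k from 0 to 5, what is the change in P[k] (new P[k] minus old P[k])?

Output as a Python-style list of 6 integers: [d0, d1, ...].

Answer: [0, 0, 0, 0, 0, -7]

Derivation:
Element change: A[5] 7 -> 0, delta = -7
For k < 5: P[k] unchanged, delta_P[k] = 0
For k >= 5: P[k] shifts by exactly -7
Delta array: [0, 0, 0, 0, 0, -7]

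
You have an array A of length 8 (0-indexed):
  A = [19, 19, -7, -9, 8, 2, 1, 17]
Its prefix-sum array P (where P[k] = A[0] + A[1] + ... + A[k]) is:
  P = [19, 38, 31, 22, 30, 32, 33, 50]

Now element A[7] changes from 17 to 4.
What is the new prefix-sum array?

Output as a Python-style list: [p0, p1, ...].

Change: A[7] 17 -> 4, delta = -13
P[k] for k < 7: unchanged (A[7] not included)
P[k] for k >= 7: shift by delta = -13
  P[0] = 19 + 0 = 19
  P[1] = 38 + 0 = 38
  P[2] = 31 + 0 = 31
  P[3] = 22 + 0 = 22
  P[4] = 30 + 0 = 30
  P[5] = 32 + 0 = 32
  P[6] = 33 + 0 = 33
  P[7] = 50 + -13 = 37

Answer: [19, 38, 31, 22, 30, 32, 33, 37]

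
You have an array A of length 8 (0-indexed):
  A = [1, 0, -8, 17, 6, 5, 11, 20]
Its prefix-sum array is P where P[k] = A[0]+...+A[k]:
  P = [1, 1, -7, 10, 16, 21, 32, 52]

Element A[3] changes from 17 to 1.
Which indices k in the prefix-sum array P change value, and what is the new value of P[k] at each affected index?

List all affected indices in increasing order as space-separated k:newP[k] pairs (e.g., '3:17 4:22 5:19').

Answer: 3:-6 4:0 5:5 6:16 7:36

Derivation:
P[k] = A[0] + ... + A[k]
P[k] includes A[3] iff k >= 3
Affected indices: 3, 4, ..., 7; delta = -16
  P[3]: 10 + -16 = -6
  P[4]: 16 + -16 = 0
  P[5]: 21 + -16 = 5
  P[6]: 32 + -16 = 16
  P[7]: 52 + -16 = 36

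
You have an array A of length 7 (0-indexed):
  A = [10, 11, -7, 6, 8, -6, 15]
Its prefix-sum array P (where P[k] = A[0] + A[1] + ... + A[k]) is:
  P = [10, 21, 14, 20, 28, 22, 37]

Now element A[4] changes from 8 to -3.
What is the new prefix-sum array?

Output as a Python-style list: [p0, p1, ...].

Answer: [10, 21, 14, 20, 17, 11, 26]

Derivation:
Change: A[4] 8 -> -3, delta = -11
P[k] for k < 4: unchanged (A[4] not included)
P[k] for k >= 4: shift by delta = -11
  P[0] = 10 + 0 = 10
  P[1] = 21 + 0 = 21
  P[2] = 14 + 0 = 14
  P[3] = 20 + 0 = 20
  P[4] = 28 + -11 = 17
  P[5] = 22 + -11 = 11
  P[6] = 37 + -11 = 26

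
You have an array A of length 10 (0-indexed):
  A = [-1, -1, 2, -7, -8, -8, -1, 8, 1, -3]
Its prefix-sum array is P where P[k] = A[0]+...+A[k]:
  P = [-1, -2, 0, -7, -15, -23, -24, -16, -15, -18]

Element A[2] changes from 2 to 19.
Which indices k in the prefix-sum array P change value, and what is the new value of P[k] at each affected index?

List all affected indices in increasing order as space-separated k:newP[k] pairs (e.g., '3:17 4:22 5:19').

Answer: 2:17 3:10 4:2 5:-6 6:-7 7:1 8:2 9:-1

Derivation:
P[k] = A[0] + ... + A[k]
P[k] includes A[2] iff k >= 2
Affected indices: 2, 3, ..., 9; delta = 17
  P[2]: 0 + 17 = 17
  P[3]: -7 + 17 = 10
  P[4]: -15 + 17 = 2
  P[5]: -23 + 17 = -6
  P[6]: -24 + 17 = -7
  P[7]: -16 + 17 = 1
  P[8]: -15 + 17 = 2
  P[9]: -18 + 17 = -1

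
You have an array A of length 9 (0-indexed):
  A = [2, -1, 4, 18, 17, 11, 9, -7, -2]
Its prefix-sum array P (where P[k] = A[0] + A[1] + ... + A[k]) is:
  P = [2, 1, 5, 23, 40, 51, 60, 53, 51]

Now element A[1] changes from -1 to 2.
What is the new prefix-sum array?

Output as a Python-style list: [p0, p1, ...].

Answer: [2, 4, 8, 26, 43, 54, 63, 56, 54]

Derivation:
Change: A[1] -1 -> 2, delta = 3
P[k] for k < 1: unchanged (A[1] not included)
P[k] for k >= 1: shift by delta = 3
  P[0] = 2 + 0 = 2
  P[1] = 1 + 3 = 4
  P[2] = 5 + 3 = 8
  P[3] = 23 + 3 = 26
  P[4] = 40 + 3 = 43
  P[5] = 51 + 3 = 54
  P[6] = 60 + 3 = 63
  P[7] = 53 + 3 = 56
  P[8] = 51 + 3 = 54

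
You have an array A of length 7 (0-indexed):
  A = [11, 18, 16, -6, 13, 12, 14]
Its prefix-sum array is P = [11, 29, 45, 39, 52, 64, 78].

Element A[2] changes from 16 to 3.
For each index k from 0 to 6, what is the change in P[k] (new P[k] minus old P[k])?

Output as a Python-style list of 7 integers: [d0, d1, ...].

Element change: A[2] 16 -> 3, delta = -13
For k < 2: P[k] unchanged, delta_P[k] = 0
For k >= 2: P[k] shifts by exactly -13
Delta array: [0, 0, -13, -13, -13, -13, -13]

Answer: [0, 0, -13, -13, -13, -13, -13]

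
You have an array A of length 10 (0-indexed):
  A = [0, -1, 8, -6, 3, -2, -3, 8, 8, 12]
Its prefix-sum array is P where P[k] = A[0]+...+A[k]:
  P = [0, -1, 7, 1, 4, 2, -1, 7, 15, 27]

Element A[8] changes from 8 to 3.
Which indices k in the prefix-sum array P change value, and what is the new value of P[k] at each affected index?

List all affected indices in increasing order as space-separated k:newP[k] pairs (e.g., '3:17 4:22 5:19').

Answer: 8:10 9:22

Derivation:
P[k] = A[0] + ... + A[k]
P[k] includes A[8] iff k >= 8
Affected indices: 8, 9, ..., 9; delta = -5
  P[8]: 15 + -5 = 10
  P[9]: 27 + -5 = 22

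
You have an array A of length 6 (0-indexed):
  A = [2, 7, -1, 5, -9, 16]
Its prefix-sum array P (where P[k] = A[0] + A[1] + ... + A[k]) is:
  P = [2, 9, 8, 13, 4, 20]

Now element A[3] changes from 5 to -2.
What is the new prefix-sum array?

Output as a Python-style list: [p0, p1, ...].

Answer: [2, 9, 8, 6, -3, 13]

Derivation:
Change: A[3] 5 -> -2, delta = -7
P[k] for k < 3: unchanged (A[3] not included)
P[k] for k >= 3: shift by delta = -7
  P[0] = 2 + 0 = 2
  P[1] = 9 + 0 = 9
  P[2] = 8 + 0 = 8
  P[3] = 13 + -7 = 6
  P[4] = 4 + -7 = -3
  P[5] = 20 + -7 = 13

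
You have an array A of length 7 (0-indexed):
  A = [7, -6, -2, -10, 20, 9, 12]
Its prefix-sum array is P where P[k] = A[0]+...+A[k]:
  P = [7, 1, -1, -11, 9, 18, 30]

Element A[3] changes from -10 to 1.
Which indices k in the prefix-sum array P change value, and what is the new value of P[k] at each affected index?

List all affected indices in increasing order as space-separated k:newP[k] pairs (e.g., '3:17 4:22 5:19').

Answer: 3:0 4:20 5:29 6:41

Derivation:
P[k] = A[0] + ... + A[k]
P[k] includes A[3] iff k >= 3
Affected indices: 3, 4, ..., 6; delta = 11
  P[3]: -11 + 11 = 0
  P[4]: 9 + 11 = 20
  P[5]: 18 + 11 = 29
  P[6]: 30 + 11 = 41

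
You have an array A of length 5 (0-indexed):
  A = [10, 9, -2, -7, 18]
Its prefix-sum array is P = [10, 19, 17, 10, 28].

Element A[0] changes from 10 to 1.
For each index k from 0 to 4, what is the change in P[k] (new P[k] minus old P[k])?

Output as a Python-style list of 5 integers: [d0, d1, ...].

Answer: [-9, -9, -9, -9, -9]

Derivation:
Element change: A[0] 10 -> 1, delta = -9
For k < 0: P[k] unchanged, delta_P[k] = 0
For k >= 0: P[k] shifts by exactly -9
Delta array: [-9, -9, -9, -9, -9]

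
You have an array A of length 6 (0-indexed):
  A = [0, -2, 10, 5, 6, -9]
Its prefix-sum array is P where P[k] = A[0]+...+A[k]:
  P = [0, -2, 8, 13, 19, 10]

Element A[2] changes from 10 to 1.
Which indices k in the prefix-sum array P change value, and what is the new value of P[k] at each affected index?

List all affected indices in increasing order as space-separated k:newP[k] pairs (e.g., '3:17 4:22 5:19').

P[k] = A[0] + ... + A[k]
P[k] includes A[2] iff k >= 2
Affected indices: 2, 3, ..., 5; delta = -9
  P[2]: 8 + -9 = -1
  P[3]: 13 + -9 = 4
  P[4]: 19 + -9 = 10
  P[5]: 10 + -9 = 1

Answer: 2:-1 3:4 4:10 5:1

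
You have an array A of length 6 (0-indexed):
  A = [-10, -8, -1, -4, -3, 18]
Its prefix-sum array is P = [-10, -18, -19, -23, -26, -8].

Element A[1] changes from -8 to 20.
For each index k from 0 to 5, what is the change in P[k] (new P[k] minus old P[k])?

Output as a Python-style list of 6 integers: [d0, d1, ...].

Element change: A[1] -8 -> 20, delta = 28
For k < 1: P[k] unchanged, delta_P[k] = 0
For k >= 1: P[k] shifts by exactly 28
Delta array: [0, 28, 28, 28, 28, 28]

Answer: [0, 28, 28, 28, 28, 28]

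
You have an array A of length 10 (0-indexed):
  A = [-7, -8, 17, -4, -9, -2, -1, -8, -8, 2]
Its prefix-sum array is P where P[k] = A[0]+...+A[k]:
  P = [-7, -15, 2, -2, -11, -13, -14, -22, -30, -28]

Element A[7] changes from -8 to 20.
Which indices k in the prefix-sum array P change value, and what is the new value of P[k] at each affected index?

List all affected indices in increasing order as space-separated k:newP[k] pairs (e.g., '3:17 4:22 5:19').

P[k] = A[0] + ... + A[k]
P[k] includes A[7] iff k >= 7
Affected indices: 7, 8, ..., 9; delta = 28
  P[7]: -22 + 28 = 6
  P[8]: -30 + 28 = -2
  P[9]: -28 + 28 = 0

Answer: 7:6 8:-2 9:0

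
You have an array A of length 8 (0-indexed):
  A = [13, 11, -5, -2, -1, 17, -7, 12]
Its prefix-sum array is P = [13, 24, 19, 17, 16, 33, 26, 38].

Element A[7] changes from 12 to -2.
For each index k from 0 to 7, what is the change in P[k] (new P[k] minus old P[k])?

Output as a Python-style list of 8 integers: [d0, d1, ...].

Answer: [0, 0, 0, 0, 0, 0, 0, -14]

Derivation:
Element change: A[7] 12 -> -2, delta = -14
For k < 7: P[k] unchanged, delta_P[k] = 0
For k >= 7: P[k] shifts by exactly -14
Delta array: [0, 0, 0, 0, 0, 0, 0, -14]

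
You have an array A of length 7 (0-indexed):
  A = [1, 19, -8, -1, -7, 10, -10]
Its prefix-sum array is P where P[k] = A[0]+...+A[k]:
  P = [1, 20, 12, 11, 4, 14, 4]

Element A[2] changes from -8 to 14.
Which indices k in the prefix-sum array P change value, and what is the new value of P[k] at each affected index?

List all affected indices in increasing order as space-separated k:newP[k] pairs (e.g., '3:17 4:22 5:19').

P[k] = A[0] + ... + A[k]
P[k] includes A[2] iff k >= 2
Affected indices: 2, 3, ..., 6; delta = 22
  P[2]: 12 + 22 = 34
  P[3]: 11 + 22 = 33
  P[4]: 4 + 22 = 26
  P[5]: 14 + 22 = 36
  P[6]: 4 + 22 = 26

Answer: 2:34 3:33 4:26 5:36 6:26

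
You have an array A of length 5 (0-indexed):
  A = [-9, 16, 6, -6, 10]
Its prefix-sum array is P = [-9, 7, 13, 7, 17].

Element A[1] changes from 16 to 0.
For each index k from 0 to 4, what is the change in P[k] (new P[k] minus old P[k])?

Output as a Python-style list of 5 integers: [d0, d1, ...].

Element change: A[1] 16 -> 0, delta = -16
For k < 1: P[k] unchanged, delta_P[k] = 0
For k >= 1: P[k] shifts by exactly -16
Delta array: [0, -16, -16, -16, -16]

Answer: [0, -16, -16, -16, -16]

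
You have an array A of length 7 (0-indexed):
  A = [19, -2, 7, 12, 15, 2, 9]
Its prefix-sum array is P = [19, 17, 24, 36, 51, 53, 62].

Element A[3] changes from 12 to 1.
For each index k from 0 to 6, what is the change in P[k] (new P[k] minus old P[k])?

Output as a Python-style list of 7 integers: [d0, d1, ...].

Element change: A[3] 12 -> 1, delta = -11
For k < 3: P[k] unchanged, delta_P[k] = 0
For k >= 3: P[k] shifts by exactly -11
Delta array: [0, 0, 0, -11, -11, -11, -11]

Answer: [0, 0, 0, -11, -11, -11, -11]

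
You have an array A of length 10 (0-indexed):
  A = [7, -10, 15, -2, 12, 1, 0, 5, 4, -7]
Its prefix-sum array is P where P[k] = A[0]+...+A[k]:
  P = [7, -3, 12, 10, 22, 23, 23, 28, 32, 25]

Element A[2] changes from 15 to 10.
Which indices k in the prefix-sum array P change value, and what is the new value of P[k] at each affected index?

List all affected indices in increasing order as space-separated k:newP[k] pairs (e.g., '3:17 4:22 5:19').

Answer: 2:7 3:5 4:17 5:18 6:18 7:23 8:27 9:20

Derivation:
P[k] = A[0] + ... + A[k]
P[k] includes A[2] iff k >= 2
Affected indices: 2, 3, ..., 9; delta = -5
  P[2]: 12 + -5 = 7
  P[3]: 10 + -5 = 5
  P[4]: 22 + -5 = 17
  P[5]: 23 + -5 = 18
  P[6]: 23 + -5 = 18
  P[7]: 28 + -5 = 23
  P[8]: 32 + -5 = 27
  P[9]: 25 + -5 = 20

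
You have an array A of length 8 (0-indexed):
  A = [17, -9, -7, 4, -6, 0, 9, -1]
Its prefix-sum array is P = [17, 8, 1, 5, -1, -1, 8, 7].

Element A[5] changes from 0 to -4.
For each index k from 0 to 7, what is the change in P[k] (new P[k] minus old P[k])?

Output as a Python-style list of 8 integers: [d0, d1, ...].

Answer: [0, 0, 0, 0, 0, -4, -4, -4]

Derivation:
Element change: A[5] 0 -> -4, delta = -4
For k < 5: P[k] unchanged, delta_P[k] = 0
For k >= 5: P[k] shifts by exactly -4
Delta array: [0, 0, 0, 0, 0, -4, -4, -4]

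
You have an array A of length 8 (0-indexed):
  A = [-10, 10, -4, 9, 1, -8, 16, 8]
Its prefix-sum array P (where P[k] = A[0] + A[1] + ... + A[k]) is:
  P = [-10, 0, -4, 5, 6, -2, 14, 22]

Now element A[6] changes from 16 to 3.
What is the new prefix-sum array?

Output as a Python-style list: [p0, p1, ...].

Answer: [-10, 0, -4, 5, 6, -2, 1, 9]

Derivation:
Change: A[6] 16 -> 3, delta = -13
P[k] for k < 6: unchanged (A[6] not included)
P[k] for k >= 6: shift by delta = -13
  P[0] = -10 + 0 = -10
  P[1] = 0 + 0 = 0
  P[2] = -4 + 0 = -4
  P[3] = 5 + 0 = 5
  P[4] = 6 + 0 = 6
  P[5] = -2 + 0 = -2
  P[6] = 14 + -13 = 1
  P[7] = 22 + -13 = 9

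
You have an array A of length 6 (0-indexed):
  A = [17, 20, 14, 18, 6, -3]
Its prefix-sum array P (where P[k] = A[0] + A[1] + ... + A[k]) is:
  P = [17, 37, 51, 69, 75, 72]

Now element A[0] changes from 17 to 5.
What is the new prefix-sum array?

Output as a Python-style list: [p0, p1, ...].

Change: A[0] 17 -> 5, delta = -12
P[k] for k < 0: unchanged (A[0] not included)
P[k] for k >= 0: shift by delta = -12
  P[0] = 17 + -12 = 5
  P[1] = 37 + -12 = 25
  P[2] = 51 + -12 = 39
  P[3] = 69 + -12 = 57
  P[4] = 75 + -12 = 63
  P[5] = 72 + -12 = 60

Answer: [5, 25, 39, 57, 63, 60]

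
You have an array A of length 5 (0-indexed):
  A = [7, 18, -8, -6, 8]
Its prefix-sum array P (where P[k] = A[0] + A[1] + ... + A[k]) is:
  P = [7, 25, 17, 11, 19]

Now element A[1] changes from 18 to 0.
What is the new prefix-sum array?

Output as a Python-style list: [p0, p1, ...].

Answer: [7, 7, -1, -7, 1]

Derivation:
Change: A[1] 18 -> 0, delta = -18
P[k] for k < 1: unchanged (A[1] not included)
P[k] for k >= 1: shift by delta = -18
  P[0] = 7 + 0 = 7
  P[1] = 25 + -18 = 7
  P[2] = 17 + -18 = -1
  P[3] = 11 + -18 = -7
  P[4] = 19 + -18 = 1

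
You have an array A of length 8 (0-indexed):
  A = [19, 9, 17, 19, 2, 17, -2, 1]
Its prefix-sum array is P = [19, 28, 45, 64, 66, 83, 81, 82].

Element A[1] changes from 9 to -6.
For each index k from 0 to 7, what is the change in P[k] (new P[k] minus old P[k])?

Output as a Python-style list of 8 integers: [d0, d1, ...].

Element change: A[1] 9 -> -6, delta = -15
For k < 1: P[k] unchanged, delta_P[k] = 0
For k >= 1: P[k] shifts by exactly -15
Delta array: [0, -15, -15, -15, -15, -15, -15, -15]

Answer: [0, -15, -15, -15, -15, -15, -15, -15]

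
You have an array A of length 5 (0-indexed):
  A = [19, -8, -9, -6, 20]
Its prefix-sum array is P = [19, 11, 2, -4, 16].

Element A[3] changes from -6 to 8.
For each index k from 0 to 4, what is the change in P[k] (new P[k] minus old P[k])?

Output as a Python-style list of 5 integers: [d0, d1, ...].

Element change: A[3] -6 -> 8, delta = 14
For k < 3: P[k] unchanged, delta_P[k] = 0
For k >= 3: P[k] shifts by exactly 14
Delta array: [0, 0, 0, 14, 14]

Answer: [0, 0, 0, 14, 14]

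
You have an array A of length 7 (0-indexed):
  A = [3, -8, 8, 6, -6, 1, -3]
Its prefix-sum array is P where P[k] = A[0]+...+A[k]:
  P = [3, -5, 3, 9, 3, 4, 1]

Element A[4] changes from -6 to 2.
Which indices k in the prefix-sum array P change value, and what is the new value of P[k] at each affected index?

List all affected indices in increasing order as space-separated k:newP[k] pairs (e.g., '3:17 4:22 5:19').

P[k] = A[0] + ... + A[k]
P[k] includes A[4] iff k >= 4
Affected indices: 4, 5, ..., 6; delta = 8
  P[4]: 3 + 8 = 11
  P[5]: 4 + 8 = 12
  P[6]: 1 + 8 = 9

Answer: 4:11 5:12 6:9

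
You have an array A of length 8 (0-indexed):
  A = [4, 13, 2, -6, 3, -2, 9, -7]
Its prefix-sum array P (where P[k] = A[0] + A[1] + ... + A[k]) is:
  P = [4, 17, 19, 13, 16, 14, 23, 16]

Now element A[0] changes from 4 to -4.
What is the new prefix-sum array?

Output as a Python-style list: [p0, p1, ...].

Change: A[0] 4 -> -4, delta = -8
P[k] for k < 0: unchanged (A[0] not included)
P[k] for k >= 0: shift by delta = -8
  P[0] = 4 + -8 = -4
  P[1] = 17 + -8 = 9
  P[2] = 19 + -8 = 11
  P[3] = 13 + -8 = 5
  P[4] = 16 + -8 = 8
  P[5] = 14 + -8 = 6
  P[6] = 23 + -8 = 15
  P[7] = 16 + -8 = 8

Answer: [-4, 9, 11, 5, 8, 6, 15, 8]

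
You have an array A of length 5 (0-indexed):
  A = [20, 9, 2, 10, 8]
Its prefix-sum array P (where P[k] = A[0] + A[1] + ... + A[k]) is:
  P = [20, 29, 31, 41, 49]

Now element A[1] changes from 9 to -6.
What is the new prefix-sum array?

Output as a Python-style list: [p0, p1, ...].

Answer: [20, 14, 16, 26, 34]

Derivation:
Change: A[1] 9 -> -6, delta = -15
P[k] for k < 1: unchanged (A[1] not included)
P[k] for k >= 1: shift by delta = -15
  P[0] = 20 + 0 = 20
  P[1] = 29 + -15 = 14
  P[2] = 31 + -15 = 16
  P[3] = 41 + -15 = 26
  P[4] = 49 + -15 = 34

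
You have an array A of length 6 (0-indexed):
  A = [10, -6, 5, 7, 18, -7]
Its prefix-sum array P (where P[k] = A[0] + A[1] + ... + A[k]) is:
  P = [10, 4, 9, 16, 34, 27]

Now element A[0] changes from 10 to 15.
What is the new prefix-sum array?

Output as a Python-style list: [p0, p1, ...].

Answer: [15, 9, 14, 21, 39, 32]

Derivation:
Change: A[0] 10 -> 15, delta = 5
P[k] for k < 0: unchanged (A[0] not included)
P[k] for k >= 0: shift by delta = 5
  P[0] = 10 + 5 = 15
  P[1] = 4 + 5 = 9
  P[2] = 9 + 5 = 14
  P[3] = 16 + 5 = 21
  P[4] = 34 + 5 = 39
  P[5] = 27 + 5 = 32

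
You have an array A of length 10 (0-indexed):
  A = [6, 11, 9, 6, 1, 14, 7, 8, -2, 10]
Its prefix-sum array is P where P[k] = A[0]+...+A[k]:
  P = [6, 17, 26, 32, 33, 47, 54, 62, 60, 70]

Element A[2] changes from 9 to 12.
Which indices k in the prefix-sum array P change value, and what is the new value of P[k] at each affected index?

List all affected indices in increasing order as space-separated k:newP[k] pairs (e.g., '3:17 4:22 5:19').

P[k] = A[0] + ... + A[k]
P[k] includes A[2] iff k >= 2
Affected indices: 2, 3, ..., 9; delta = 3
  P[2]: 26 + 3 = 29
  P[3]: 32 + 3 = 35
  P[4]: 33 + 3 = 36
  P[5]: 47 + 3 = 50
  P[6]: 54 + 3 = 57
  P[7]: 62 + 3 = 65
  P[8]: 60 + 3 = 63
  P[9]: 70 + 3 = 73

Answer: 2:29 3:35 4:36 5:50 6:57 7:65 8:63 9:73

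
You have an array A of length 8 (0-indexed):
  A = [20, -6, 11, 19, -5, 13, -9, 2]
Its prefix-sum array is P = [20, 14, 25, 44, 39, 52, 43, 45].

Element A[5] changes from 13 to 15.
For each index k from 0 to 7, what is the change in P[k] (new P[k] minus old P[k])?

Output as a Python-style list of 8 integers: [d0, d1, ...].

Answer: [0, 0, 0, 0, 0, 2, 2, 2]

Derivation:
Element change: A[5] 13 -> 15, delta = 2
For k < 5: P[k] unchanged, delta_P[k] = 0
For k >= 5: P[k] shifts by exactly 2
Delta array: [0, 0, 0, 0, 0, 2, 2, 2]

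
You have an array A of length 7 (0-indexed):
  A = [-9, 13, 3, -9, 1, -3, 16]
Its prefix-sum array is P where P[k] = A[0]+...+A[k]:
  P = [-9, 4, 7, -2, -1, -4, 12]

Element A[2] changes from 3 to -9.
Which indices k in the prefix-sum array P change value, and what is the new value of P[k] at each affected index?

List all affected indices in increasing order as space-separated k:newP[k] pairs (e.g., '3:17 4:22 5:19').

P[k] = A[0] + ... + A[k]
P[k] includes A[2] iff k >= 2
Affected indices: 2, 3, ..., 6; delta = -12
  P[2]: 7 + -12 = -5
  P[3]: -2 + -12 = -14
  P[4]: -1 + -12 = -13
  P[5]: -4 + -12 = -16
  P[6]: 12 + -12 = 0

Answer: 2:-5 3:-14 4:-13 5:-16 6:0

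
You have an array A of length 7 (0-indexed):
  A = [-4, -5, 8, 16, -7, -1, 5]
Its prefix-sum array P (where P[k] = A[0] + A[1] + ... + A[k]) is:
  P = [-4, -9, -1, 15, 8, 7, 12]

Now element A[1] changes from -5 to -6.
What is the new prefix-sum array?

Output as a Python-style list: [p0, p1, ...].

Change: A[1] -5 -> -6, delta = -1
P[k] for k < 1: unchanged (A[1] not included)
P[k] for k >= 1: shift by delta = -1
  P[0] = -4 + 0 = -4
  P[1] = -9 + -1 = -10
  P[2] = -1 + -1 = -2
  P[3] = 15 + -1 = 14
  P[4] = 8 + -1 = 7
  P[5] = 7 + -1 = 6
  P[6] = 12 + -1 = 11

Answer: [-4, -10, -2, 14, 7, 6, 11]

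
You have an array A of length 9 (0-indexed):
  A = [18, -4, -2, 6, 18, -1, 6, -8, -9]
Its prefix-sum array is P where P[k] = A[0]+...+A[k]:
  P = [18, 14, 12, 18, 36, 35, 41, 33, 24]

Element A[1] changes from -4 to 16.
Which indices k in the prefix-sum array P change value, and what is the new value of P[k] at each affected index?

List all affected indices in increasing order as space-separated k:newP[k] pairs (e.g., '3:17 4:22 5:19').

P[k] = A[0] + ... + A[k]
P[k] includes A[1] iff k >= 1
Affected indices: 1, 2, ..., 8; delta = 20
  P[1]: 14 + 20 = 34
  P[2]: 12 + 20 = 32
  P[3]: 18 + 20 = 38
  P[4]: 36 + 20 = 56
  P[5]: 35 + 20 = 55
  P[6]: 41 + 20 = 61
  P[7]: 33 + 20 = 53
  P[8]: 24 + 20 = 44

Answer: 1:34 2:32 3:38 4:56 5:55 6:61 7:53 8:44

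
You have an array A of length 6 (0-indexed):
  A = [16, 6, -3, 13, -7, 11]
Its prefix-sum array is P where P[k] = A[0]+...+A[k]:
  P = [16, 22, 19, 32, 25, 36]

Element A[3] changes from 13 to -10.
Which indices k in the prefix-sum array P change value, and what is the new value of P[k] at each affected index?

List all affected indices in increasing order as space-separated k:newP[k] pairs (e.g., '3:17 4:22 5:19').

Answer: 3:9 4:2 5:13

Derivation:
P[k] = A[0] + ... + A[k]
P[k] includes A[3] iff k >= 3
Affected indices: 3, 4, ..., 5; delta = -23
  P[3]: 32 + -23 = 9
  P[4]: 25 + -23 = 2
  P[5]: 36 + -23 = 13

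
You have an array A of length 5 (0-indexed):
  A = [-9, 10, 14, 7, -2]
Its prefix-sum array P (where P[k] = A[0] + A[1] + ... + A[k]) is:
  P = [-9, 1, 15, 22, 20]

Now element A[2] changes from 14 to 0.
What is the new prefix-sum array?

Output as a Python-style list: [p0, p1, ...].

Answer: [-9, 1, 1, 8, 6]

Derivation:
Change: A[2] 14 -> 0, delta = -14
P[k] for k < 2: unchanged (A[2] not included)
P[k] for k >= 2: shift by delta = -14
  P[0] = -9 + 0 = -9
  P[1] = 1 + 0 = 1
  P[2] = 15 + -14 = 1
  P[3] = 22 + -14 = 8
  P[4] = 20 + -14 = 6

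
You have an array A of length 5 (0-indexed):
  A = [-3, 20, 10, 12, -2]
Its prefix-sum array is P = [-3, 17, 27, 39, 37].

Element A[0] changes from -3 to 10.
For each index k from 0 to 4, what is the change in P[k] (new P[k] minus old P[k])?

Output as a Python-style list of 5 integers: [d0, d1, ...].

Element change: A[0] -3 -> 10, delta = 13
For k < 0: P[k] unchanged, delta_P[k] = 0
For k >= 0: P[k] shifts by exactly 13
Delta array: [13, 13, 13, 13, 13]

Answer: [13, 13, 13, 13, 13]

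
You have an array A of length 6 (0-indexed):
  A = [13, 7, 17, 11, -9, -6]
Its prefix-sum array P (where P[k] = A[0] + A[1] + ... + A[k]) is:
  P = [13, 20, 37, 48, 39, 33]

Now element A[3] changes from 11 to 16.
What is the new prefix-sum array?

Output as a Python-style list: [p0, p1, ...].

Answer: [13, 20, 37, 53, 44, 38]

Derivation:
Change: A[3] 11 -> 16, delta = 5
P[k] for k < 3: unchanged (A[3] not included)
P[k] for k >= 3: shift by delta = 5
  P[0] = 13 + 0 = 13
  P[1] = 20 + 0 = 20
  P[2] = 37 + 0 = 37
  P[3] = 48 + 5 = 53
  P[4] = 39 + 5 = 44
  P[5] = 33 + 5 = 38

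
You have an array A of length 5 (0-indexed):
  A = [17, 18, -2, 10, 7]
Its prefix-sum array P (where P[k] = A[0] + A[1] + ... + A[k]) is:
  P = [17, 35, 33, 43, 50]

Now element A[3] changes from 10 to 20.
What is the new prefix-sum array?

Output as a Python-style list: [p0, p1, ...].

Change: A[3] 10 -> 20, delta = 10
P[k] for k < 3: unchanged (A[3] not included)
P[k] for k >= 3: shift by delta = 10
  P[0] = 17 + 0 = 17
  P[1] = 35 + 0 = 35
  P[2] = 33 + 0 = 33
  P[3] = 43 + 10 = 53
  P[4] = 50 + 10 = 60

Answer: [17, 35, 33, 53, 60]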